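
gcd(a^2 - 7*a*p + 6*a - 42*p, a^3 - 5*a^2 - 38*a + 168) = a + 6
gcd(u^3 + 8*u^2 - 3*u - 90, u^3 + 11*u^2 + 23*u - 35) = u + 5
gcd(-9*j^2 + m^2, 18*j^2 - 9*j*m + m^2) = 3*j - m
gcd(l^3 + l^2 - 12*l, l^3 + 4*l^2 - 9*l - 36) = l^2 + l - 12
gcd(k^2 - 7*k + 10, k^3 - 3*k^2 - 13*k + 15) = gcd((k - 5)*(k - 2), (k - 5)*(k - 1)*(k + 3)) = k - 5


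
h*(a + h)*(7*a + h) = 7*a^2*h + 8*a*h^2 + h^3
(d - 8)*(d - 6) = d^2 - 14*d + 48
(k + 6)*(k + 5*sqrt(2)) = k^2 + 6*k + 5*sqrt(2)*k + 30*sqrt(2)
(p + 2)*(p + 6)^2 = p^3 + 14*p^2 + 60*p + 72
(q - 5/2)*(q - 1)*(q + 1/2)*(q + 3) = q^4 - 33*q^2/4 + 7*q/2 + 15/4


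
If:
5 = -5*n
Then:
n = -1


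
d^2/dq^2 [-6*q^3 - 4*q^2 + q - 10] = -36*q - 8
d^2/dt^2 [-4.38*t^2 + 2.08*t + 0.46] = -8.76000000000000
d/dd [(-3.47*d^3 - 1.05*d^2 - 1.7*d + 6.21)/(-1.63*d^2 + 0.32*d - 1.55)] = (5.6561*d^4 - 2.2208*d^3 + 13.0285*d^2 + 23.4996*d + 0.6478)/(2.6569*d^4 - 1.0432*d^3 + 5.1554*d^2 - 0.992*d + 2.4025)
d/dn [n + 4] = 1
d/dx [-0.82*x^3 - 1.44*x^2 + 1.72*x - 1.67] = -2.46*x^2 - 2.88*x + 1.72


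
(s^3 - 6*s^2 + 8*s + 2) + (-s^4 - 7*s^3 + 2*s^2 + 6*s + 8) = -s^4 - 6*s^3 - 4*s^2 + 14*s + 10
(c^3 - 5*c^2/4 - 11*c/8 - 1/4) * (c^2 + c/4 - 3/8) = c^5 - c^4 - 33*c^3/16 - c^2/8 + 29*c/64 + 3/32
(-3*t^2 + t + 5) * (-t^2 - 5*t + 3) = 3*t^4 + 14*t^3 - 19*t^2 - 22*t + 15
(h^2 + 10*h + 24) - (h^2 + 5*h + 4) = 5*h + 20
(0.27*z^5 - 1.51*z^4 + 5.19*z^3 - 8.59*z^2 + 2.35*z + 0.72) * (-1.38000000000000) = -0.3726*z^5 + 2.0838*z^4 - 7.1622*z^3 + 11.8542*z^2 - 3.243*z - 0.9936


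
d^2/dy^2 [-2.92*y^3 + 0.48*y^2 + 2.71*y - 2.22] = 0.96 - 17.52*y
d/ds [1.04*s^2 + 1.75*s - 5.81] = 2.08*s + 1.75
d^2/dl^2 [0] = 0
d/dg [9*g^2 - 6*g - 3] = 18*g - 6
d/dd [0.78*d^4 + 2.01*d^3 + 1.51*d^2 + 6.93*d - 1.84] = 3.12*d^3 + 6.03*d^2 + 3.02*d + 6.93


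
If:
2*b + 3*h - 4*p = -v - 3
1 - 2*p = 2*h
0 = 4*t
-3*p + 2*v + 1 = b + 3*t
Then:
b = 11*v/13 - 1/2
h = -5*v/13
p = 5*v/13 + 1/2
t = 0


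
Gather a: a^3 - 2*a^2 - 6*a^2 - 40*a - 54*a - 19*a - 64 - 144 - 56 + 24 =a^3 - 8*a^2 - 113*a - 240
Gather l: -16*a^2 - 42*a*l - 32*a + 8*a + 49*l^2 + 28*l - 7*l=-16*a^2 - 24*a + 49*l^2 + l*(21 - 42*a)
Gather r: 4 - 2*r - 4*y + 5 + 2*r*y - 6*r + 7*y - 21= r*(2*y - 8) + 3*y - 12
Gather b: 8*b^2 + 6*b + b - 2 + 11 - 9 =8*b^2 + 7*b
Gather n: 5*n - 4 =5*n - 4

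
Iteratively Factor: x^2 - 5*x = (x)*(x - 5)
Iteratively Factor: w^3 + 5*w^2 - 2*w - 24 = (w - 2)*(w^2 + 7*w + 12) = (w - 2)*(w + 4)*(w + 3)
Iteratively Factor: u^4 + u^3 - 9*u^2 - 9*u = (u)*(u^3 + u^2 - 9*u - 9) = u*(u + 3)*(u^2 - 2*u - 3) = u*(u - 3)*(u + 3)*(u + 1)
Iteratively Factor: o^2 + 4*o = (o)*(o + 4)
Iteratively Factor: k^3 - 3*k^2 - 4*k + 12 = (k - 2)*(k^2 - k - 6) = (k - 2)*(k + 2)*(k - 3)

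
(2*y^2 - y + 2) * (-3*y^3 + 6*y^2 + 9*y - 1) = -6*y^5 + 15*y^4 + 6*y^3 + y^2 + 19*y - 2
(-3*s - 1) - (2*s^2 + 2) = -2*s^2 - 3*s - 3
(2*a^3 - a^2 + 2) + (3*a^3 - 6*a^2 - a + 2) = 5*a^3 - 7*a^2 - a + 4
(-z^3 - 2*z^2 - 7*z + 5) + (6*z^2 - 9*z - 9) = -z^3 + 4*z^2 - 16*z - 4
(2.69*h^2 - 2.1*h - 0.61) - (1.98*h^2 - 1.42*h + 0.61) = 0.71*h^2 - 0.68*h - 1.22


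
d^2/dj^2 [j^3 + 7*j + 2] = 6*j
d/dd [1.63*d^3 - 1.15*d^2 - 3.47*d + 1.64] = 4.89*d^2 - 2.3*d - 3.47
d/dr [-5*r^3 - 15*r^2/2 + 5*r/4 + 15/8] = -15*r^2 - 15*r + 5/4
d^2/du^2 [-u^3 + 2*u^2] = 4 - 6*u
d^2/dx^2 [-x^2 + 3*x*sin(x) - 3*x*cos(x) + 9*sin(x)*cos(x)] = 3*sqrt(2)*x*cos(x + pi/4) - 18*sin(2*x) + 6*sqrt(2)*sin(x + pi/4) - 2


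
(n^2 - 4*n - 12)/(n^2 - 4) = (n - 6)/(n - 2)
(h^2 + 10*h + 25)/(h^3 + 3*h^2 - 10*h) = (h + 5)/(h*(h - 2))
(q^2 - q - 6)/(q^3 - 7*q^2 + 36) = 1/(q - 6)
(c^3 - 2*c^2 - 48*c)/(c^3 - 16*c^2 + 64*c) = (c + 6)/(c - 8)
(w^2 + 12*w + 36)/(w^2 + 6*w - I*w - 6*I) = (w + 6)/(w - I)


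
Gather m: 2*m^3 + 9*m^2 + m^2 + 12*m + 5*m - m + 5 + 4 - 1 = 2*m^3 + 10*m^2 + 16*m + 8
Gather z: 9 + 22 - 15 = 16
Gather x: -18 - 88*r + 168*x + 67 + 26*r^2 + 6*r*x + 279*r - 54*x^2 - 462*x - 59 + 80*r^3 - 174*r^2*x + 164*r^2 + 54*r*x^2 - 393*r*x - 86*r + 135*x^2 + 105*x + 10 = 80*r^3 + 190*r^2 + 105*r + x^2*(54*r + 81) + x*(-174*r^2 - 387*r - 189)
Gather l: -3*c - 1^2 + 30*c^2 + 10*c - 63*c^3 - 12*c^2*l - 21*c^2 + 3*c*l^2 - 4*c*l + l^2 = -63*c^3 + 9*c^2 + 7*c + l^2*(3*c + 1) + l*(-12*c^2 - 4*c) - 1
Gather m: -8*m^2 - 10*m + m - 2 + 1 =-8*m^2 - 9*m - 1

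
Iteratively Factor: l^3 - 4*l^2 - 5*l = (l)*(l^2 - 4*l - 5) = l*(l + 1)*(l - 5)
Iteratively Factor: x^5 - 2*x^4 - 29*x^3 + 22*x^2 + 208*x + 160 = (x + 2)*(x^4 - 4*x^3 - 21*x^2 + 64*x + 80) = (x + 1)*(x + 2)*(x^3 - 5*x^2 - 16*x + 80) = (x + 1)*(x + 2)*(x + 4)*(x^2 - 9*x + 20) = (x - 4)*(x + 1)*(x + 2)*(x + 4)*(x - 5)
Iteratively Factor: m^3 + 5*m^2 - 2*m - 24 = (m + 4)*(m^2 + m - 6) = (m + 3)*(m + 4)*(m - 2)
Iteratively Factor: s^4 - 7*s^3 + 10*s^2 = (s - 2)*(s^3 - 5*s^2) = s*(s - 2)*(s^2 - 5*s) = s*(s - 5)*(s - 2)*(s)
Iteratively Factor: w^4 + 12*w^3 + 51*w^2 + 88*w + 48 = (w + 3)*(w^3 + 9*w^2 + 24*w + 16) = (w + 3)*(w + 4)*(w^2 + 5*w + 4) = (w + 1)*(w + 3)*(w + 4)*(w + 4)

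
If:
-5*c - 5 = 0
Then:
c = -1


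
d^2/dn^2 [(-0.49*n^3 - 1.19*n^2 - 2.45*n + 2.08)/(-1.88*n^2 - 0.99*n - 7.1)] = (0.768362000000025*n^3 - 118.748772*n^2 - 71.237976*n + 136.984164)/(6.644672*n^6 + 10.497168*n^5 + 80.810484*n^4 + 80.257419*n^3 + 305.18853*n^2 + 149.7177*n + 357.911)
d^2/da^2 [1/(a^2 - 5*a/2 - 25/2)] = 4*(4*a^2 - 10*a - (4*a - 5)^2 - 50)/(-2*a^2 + 5*a + 25)^3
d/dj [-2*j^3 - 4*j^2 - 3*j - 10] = -6*j^2 - 8*j - 3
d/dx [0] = 0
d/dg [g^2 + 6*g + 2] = 2*g + 6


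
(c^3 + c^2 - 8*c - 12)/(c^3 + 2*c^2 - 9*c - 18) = (c + 2)/(c + 3)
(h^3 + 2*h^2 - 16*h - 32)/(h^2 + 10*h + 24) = (h^2 - 2*h - 8)/(h + 6)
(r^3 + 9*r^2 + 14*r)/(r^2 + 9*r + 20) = r*(r^2 + 9*r + 14)/(r^2 + 9*r + 20)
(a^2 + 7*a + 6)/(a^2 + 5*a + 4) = (a + 6)/(a + 4)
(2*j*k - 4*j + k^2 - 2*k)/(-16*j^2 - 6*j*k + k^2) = (2 - k)/(8*j - k)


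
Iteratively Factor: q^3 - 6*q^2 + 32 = (q - 4)*(q^2 - 2*q - 8) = (q - 4)^2*(q + 2)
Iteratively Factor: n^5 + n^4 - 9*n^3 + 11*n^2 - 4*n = (n - 1)*(n^4 + 2*n^3 - 7*n^2 + 4*n) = (n - 1)*(n + 4)*(n^3 - 2*n^2 + n) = (n - 1)^2*(n + 4)*(n^2 - n) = n*(n - 1)^2*(n + 4)*(n - 1)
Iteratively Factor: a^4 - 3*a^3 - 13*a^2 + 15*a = (a + 3)*(a^3 - 6*a^2 + 5*a) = (a - 1)*(a + 3)*(a^2 - 5*a) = (a - 5)*(a - 1)*(a + 3)*(a)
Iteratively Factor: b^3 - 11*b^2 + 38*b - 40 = (b - 4)*(b^2 - 7*b + 10) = (b - 5)*(b - 4)*(b - 2)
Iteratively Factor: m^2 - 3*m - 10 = (m + 2)*(m - 5)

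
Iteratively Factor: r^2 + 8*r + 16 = (r + 4)*(r + 4)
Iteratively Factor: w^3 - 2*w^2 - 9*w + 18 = (w - 3)*(w^2 + w - 6) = (w - 3)*(w - 2)*(w + 3)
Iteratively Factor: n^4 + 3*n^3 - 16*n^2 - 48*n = (n + 3)*(n^3 - 16*n) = (n + 3)*(n + 4)*(n^2 - 4*n) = (n - 4)*(n + 3)*(n + 4)*(n)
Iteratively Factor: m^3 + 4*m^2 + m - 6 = (m + 2)*(m^2 + 2*m - 3) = (m + 2)*(m + 3)*(m - 1)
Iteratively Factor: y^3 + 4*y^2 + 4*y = (y + 2)*(y^2 + 2*y) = y*(y + 2)*(y + 2)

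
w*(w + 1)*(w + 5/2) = w^3 + 7*w^2/2 + 5*w/2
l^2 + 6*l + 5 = (l + 1)*(l + 5)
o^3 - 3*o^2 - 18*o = o*(o - 6)*(o + 3)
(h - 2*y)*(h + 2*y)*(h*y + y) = h^3*y + h^2*y - 4*h*y^3 - 4*y^3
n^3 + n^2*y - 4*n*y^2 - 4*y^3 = (n - 2*y)*(n + y)*(n + 2*y)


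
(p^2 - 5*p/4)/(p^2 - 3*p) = (p - 5/4)/(p - 3)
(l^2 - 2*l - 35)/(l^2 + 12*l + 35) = (l - 7)/(l + 7)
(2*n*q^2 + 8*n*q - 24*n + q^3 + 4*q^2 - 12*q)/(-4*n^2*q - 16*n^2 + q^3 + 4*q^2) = (q^2 + 4*q - 12)/(-2*n*q - 8*n + q^2 + 4*q)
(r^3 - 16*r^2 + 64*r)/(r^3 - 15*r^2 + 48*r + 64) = r/(r + 1)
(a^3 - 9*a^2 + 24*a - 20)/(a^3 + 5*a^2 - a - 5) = (a^3 - 9*a^2 + 24*a - 20)/(a^3 + 5*a^2 - a - 5)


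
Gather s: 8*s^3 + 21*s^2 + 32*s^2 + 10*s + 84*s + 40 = 8*s^3 + 53*s^2 + 94*s + 40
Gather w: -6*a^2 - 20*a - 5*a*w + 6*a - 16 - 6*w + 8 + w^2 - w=-6*a^2 - 14*a + w^2 + w*(-5*a - 7) - 8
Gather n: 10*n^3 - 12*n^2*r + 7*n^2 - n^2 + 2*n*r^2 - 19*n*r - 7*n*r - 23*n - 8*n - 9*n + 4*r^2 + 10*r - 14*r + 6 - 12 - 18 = 10*n^3 + n^2*(6 - 12*r) + n*(2*r^2 - 26*r - 40) + 4*r^2 - 4*r - 24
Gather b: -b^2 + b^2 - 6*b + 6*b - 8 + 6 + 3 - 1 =0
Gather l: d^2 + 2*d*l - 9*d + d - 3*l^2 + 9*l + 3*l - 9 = d^2 - 8*d - 3*l^2 + l*(2*d + 12) - 9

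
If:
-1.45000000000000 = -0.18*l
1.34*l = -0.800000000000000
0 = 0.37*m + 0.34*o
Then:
No Solution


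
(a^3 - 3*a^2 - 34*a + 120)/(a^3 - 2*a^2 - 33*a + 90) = (a - 4)/(a - 3)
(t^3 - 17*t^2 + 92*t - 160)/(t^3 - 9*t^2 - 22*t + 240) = (t^2 - 9*t + 20)/(t^2 - t - 30)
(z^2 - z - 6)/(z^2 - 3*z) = (z + 2)/z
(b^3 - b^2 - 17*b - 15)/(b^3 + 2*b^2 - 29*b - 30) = (b + 3)/(b + 6)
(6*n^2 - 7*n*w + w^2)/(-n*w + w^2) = (-6*n + w)/w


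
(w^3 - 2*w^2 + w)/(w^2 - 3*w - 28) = w*(-w^2 + 2*w - 1)/(-w^2 + 3*w + 28)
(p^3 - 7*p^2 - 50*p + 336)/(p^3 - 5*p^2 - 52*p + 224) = (p - 6)/(p - 4)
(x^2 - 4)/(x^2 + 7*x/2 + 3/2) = 2*(x^2 - 4)/(2*x^2 + 7*x + 3)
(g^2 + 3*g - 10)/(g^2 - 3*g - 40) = (g - 2)/(g - 8)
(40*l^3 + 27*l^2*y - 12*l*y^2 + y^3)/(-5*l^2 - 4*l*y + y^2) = -8*l + y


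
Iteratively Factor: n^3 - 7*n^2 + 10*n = (n)*(n^2 - 7*n + 10) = n*(n - 5)*(n - 2)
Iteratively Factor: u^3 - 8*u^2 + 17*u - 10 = (u - 5)*(u^2 - 3*u + 2) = (u - 5)*(u - 2)*(u - 1)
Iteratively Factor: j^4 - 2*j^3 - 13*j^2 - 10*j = (j + 1)*(j^3 - 3*j^2 - 10*j) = (j - 5)*(j + 1)*(j^2 + 2*j) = j*(j - 5)*(j + 1)*(j + 2)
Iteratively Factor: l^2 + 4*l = (l)*(l + 4)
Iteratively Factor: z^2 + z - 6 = (z + 3)*(z - 2)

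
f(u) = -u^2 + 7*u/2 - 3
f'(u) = 7/2 - 2*u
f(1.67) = 0.06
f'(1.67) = 0.16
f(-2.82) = -20.82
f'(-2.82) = 9.14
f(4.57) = -7.89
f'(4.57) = -5.64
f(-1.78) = -12.40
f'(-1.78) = 7.06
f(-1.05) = -7.78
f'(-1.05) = 5.60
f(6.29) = -20.55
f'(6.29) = -9.08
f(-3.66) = -29.21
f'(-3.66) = 10.82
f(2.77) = -0.98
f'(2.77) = -2.04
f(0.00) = -3.00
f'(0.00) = 3.50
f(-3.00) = -22.50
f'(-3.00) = 9.50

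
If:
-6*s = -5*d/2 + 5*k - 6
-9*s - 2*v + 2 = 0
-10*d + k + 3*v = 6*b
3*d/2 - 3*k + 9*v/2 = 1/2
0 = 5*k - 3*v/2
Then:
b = 23327/6660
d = -1003/555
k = 99/370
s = 8/333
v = 33/37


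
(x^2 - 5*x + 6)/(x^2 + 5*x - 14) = (x - 3)/(x + 7)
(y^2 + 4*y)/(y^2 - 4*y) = (y + 4)/(y - 4)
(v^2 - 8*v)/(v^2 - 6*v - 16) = v/(v + 2)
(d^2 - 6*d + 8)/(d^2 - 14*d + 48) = (d^2 - 6*d + 8)/(d^2 - 14*d + 48)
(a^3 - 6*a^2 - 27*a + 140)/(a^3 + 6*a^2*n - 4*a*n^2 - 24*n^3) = (a^3 - 6*a^2 - 27*a + 140)/(a^3 + 6*a^2*n - 4*a*n^2 - 24*n^3)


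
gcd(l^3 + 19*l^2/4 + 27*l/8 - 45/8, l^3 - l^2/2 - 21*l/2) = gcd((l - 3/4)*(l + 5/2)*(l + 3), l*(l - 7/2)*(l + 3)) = l + 3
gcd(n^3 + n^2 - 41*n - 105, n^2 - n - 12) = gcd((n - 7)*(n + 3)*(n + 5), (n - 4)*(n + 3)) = n + 3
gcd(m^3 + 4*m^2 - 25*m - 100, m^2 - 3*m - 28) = m + 4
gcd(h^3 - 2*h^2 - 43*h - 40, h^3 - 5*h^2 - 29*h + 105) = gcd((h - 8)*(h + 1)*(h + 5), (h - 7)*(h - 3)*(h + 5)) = h + 5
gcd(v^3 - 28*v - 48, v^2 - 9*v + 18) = v - 6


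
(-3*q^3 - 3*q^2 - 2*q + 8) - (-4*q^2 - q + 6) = -3*q^3 + q^2 - q + 2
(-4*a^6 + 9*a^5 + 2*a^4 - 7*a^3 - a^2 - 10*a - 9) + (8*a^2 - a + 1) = -4*a^6 + 9*a^5 + 2*a^4 - 7*a^3 + 7*a^2 - 11*a - 8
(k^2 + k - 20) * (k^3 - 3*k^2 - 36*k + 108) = k^5 - 2*k^4 - 59*k^3 + 132*k^2 + 828*k - 2160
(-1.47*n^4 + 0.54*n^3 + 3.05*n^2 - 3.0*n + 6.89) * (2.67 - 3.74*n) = 5.4978*n^5 - 5.9445*n^4 - 9.9652*n^3 + 19.3635*n^2 - 33.7786*n + 18.3963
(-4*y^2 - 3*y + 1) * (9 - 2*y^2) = 8*y^4 + 6*y^3 - 38*y^2 - 27*y + 9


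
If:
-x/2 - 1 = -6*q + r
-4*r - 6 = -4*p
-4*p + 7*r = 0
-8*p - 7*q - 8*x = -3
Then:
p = 7/2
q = 23/103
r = 2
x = -342/103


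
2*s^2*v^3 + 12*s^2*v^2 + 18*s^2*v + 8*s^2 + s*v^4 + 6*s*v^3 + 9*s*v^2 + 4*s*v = (2*s + v)*(v + 1)*(v + 4)*(s*v + s)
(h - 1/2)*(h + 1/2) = h^2 - 1/4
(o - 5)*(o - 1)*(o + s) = o^3 + o^2*s - 6*o^2 - 6*o*s + 5*o + 5*s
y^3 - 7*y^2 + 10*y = y*(y - 5)*(y - 2)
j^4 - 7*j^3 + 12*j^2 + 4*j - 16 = (j - 4)*(j - 2)^2*(j + 1)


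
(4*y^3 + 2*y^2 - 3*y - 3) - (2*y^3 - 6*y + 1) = 2*y^3 + 2*y^2 + 3*y - 4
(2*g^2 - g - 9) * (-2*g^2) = -4*g^4 + 2*g^3 + 18*g^2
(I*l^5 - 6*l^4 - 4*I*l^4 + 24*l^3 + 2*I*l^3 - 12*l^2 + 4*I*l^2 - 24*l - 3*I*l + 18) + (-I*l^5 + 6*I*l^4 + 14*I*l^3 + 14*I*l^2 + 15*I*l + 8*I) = -6*l^4 + 2*I*l^4 + 24*l^3 + 16*I*l^3 - 12*l^2 + 18*I*l^2 - 24*l + 12*I*l + 18 + 8*I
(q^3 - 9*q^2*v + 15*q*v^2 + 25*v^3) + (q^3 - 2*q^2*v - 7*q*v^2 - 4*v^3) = 2*q^3 - 11*q^2*v + 8*q*v^2 + 21*v^3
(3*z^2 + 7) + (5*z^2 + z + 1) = 8*z^2 + z + 8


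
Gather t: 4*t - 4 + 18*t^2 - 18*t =18*t^2 - 14*t - 4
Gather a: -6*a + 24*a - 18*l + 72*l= 18*a + 54*l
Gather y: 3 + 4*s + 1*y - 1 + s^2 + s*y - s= s^2 + 3*s + y*(s + 1) + 2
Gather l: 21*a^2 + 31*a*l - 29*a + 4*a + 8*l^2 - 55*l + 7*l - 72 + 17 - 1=21*a^2 - 25*a + 8*l^2 + l*(31*a - 48) - 56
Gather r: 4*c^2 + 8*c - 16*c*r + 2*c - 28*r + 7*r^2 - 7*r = 4*c^2 + 10*c + 7*r^2 + r*(-16*c - 35)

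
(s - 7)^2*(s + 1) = s^3 - 13*s^2 + 35*s + 49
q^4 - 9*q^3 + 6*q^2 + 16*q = q*(q - 8)*(q - 2)*(q + 1)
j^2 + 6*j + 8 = (j + 2)*(j + 4)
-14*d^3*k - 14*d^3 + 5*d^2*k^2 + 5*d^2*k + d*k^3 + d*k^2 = (-2*d + k)*(7*d + k)*(d*k + d)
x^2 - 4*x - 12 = (x - 6)*(x + 2)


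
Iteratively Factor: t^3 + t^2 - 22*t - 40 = (t - 5)*(t^2 + 6*t + 8) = (t - 5)*(t + 4)*(t + 2)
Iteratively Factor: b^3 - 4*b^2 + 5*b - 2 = (b - 1)*(b^2 - 3*b + 2) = (b - 2)*(b - 1)*(b - 1)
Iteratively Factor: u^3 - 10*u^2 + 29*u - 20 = (u - 1)*(u^2 - 9*u + 20) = (u - 4)*(u - 1)*(u - 5)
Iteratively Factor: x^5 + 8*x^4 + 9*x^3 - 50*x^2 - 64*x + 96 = (x + 4)*(x^4 + 4*x^3 - 7*x^2 - 22*x + 24) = (x - 1)*(x + 4)*(x^3 + 5*x^2 - 2*x - 24) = (x - 1)*(x + 3)*(x + 4)*(x^2 + 2*x - 8) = (x - 1)*(x + 3)*(x + 4)^2*(x - 2)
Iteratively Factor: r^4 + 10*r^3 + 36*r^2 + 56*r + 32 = (r + 2)*(r^3 + 8*r^2 + 20*r + 16) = (r + 2)^2*(r^2 + 6*r + 8) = (r + 2)^2*(r + 4)*(r + 2)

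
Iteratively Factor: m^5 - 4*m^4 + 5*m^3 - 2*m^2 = (m - 1)*(m^4 - 3*m^3 + 2*m^2) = m*(m - 1)*(m^3 - 3*m^2 + 2*m) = m^2*(m - 1)*(m^2 - 3*m + 2) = m^2*(m - 2)*(m - 1)*(m - 1)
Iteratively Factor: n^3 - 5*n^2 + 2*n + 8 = (n - 2)*(n^2 - 3*n - 4) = (n - 2)*(n + 1)*(n - 4)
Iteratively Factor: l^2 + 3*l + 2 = (l + 2)*(l + 1)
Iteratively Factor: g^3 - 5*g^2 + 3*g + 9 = (g - 3)*(g^2 - 2*g - 3) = (g - 3)^2*(g + 1)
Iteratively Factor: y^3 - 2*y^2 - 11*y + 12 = (y - 4)*(y^2 + 2*y - 3) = (y - 4)*(y - 1)*(y + 3)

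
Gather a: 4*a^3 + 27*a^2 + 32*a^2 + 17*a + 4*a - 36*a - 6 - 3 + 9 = 4*a^3 + 59*a^2 - 15*a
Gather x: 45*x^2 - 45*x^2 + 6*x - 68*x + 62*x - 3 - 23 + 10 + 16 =0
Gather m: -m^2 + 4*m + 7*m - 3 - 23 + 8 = -m^2 + 11*m - 18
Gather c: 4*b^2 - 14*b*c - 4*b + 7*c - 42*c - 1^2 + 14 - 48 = 4*b^2 - 4*b + c*(-14*b - 35) - 35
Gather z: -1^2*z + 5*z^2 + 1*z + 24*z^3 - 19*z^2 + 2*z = 24*z^3 - 14*z^2 + 2*z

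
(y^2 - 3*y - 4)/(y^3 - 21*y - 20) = (y - 4)/(y^2 - y - 20)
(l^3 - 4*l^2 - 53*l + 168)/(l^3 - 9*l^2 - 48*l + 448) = (l - 3)/(l - 8)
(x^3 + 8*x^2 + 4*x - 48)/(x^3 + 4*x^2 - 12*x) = (x + 4)/x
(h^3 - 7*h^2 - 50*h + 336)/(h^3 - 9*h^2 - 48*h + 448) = (h - 6)/(h - 8)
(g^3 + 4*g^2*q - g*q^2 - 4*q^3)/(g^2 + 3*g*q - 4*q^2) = g + q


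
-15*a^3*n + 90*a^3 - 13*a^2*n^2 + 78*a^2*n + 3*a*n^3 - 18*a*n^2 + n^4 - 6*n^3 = (-3*a + n)*(a + n)*(5*a + n)*(n - 6)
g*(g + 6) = g^2 + 6*g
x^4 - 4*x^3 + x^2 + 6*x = x*(x - 3)*(x - 2)*(x + 1)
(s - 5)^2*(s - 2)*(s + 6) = s^4 - 6*s^3 - 27*s^2 + 220*s - 300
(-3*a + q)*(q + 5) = -3*a*q - 15*a + q^2 + 5*q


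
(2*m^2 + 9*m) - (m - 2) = 2*m^2 + 8*m + 2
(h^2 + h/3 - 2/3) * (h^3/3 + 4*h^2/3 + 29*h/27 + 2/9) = h^5/3 + 13*h^4/9 + 35*h^3/27 - 25*h^2/81 - 52*h/81 - 4/27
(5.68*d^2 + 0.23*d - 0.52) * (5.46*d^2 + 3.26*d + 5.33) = 31.0128*d^4 + 19.7726*d^3 + 28.185*d^2 - 0.4693*d - 2.7716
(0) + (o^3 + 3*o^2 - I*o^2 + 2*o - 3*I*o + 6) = o^3 + 3*o^2 - I*o^2 + 2*o - 3*I*o + 6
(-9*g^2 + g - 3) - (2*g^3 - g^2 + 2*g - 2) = -2*g^3 - 8*g^2 - g - 1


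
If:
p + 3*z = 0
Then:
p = -3*z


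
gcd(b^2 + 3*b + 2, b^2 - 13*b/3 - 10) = 1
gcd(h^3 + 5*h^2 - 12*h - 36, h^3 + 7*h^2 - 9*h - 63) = h - 3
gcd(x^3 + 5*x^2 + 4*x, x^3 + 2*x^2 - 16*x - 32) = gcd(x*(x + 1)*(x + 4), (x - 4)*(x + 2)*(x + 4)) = x + 4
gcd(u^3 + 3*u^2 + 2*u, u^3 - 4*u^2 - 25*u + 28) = 1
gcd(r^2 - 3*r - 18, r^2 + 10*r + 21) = r + 3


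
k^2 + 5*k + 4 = (k + 1)*(k + 4)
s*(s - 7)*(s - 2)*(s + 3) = s^4 - 6*s^3 - 13*s^2 + 42*s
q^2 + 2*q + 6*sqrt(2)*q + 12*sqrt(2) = (q + 2)*(q + 6*sqrt(2))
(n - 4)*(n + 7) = n^2 + 3*n - 28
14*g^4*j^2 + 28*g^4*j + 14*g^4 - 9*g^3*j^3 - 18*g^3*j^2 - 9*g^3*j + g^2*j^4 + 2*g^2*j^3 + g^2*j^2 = (-7*g + j)*(-2*g + j)*(g*j + g)^2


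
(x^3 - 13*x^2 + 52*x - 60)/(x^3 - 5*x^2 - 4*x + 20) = (x - 6)/(x + 2)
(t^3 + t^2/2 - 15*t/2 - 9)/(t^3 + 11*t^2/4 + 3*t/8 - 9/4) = 4*(t - 3)/(4*t - 3)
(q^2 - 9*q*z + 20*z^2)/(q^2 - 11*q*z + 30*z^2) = (-q + 4*z)/(-q + 6*z)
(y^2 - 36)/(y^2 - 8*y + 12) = (y + 6)/(y - 2)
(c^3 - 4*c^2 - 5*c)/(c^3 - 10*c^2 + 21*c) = (c^2 - 4*c - 5)/(c^2 - 10*c + 21)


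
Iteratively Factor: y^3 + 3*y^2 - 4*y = (y)*(y^2 + 3*y - 4) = y*(y - 1)*(y + 4)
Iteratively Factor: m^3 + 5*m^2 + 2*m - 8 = (m + 4)*(m^2 + m - 2) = (m + 2)*(m + 4)*(m - 1)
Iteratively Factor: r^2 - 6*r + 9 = (r - 3)*(r - 3)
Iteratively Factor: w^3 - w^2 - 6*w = (w - 3)*(w^2 + 2*w) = (w - 3)*(w + 2)*(w)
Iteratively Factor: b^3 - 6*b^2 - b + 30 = (b + 2)*(b^2 - 8*b + 15) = (b - 5)*(b + 2)*(b - 3)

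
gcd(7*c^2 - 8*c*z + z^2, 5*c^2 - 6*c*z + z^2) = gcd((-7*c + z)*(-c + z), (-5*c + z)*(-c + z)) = -c + z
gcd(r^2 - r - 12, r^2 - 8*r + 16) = r - 4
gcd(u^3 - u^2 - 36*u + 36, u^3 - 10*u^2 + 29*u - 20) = u - 1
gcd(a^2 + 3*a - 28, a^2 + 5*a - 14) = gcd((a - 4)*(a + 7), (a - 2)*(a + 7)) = a + 7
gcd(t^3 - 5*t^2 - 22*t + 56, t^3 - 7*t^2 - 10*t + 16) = 1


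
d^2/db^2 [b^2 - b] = 2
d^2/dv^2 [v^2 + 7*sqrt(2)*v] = 2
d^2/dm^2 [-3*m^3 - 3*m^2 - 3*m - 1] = -18*m - 6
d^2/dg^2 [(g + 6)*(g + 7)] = 2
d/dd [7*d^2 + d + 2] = 14*d + 1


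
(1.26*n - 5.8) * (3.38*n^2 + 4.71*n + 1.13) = 4.2588*n^3 - 13.6694*n^2 - 25.8942*n - 6.554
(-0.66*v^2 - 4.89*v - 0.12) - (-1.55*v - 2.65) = -0.66*v^2 - 3.34*v + 2.53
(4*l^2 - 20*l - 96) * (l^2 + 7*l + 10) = 4*l^4 + 8*l^3 - 196*l^2 - 872*l - 960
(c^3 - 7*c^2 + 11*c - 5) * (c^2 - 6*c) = c^5 - 13*c^4 + 53*c^3 - 71*c^2 + 30*c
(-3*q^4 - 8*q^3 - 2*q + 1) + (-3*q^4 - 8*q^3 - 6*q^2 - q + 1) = -6*q^4 - 16*q^3 - 6*q^2 - 3*q + 2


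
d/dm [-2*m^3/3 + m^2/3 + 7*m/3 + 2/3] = -2*m^2 + 2*m/3 + 7/3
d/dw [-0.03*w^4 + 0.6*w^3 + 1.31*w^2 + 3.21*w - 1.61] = -0.12*w^3 + 1.8*w^2 + 2.62*w + 3.21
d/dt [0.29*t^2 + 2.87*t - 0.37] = 0.58*t + 2.87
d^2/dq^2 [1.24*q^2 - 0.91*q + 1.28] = 2.48000000000000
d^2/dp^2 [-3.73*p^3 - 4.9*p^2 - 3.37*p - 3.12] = -22.38*p - 9.8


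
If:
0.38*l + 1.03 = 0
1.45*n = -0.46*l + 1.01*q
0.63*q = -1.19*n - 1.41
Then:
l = -2.71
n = -0.30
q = -1.67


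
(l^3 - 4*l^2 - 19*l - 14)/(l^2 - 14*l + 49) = (l^2 + 3*l + 2)/(l - 7)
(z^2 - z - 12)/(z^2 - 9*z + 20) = (z + 3)/(z - 5)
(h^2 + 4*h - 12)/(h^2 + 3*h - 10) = (h + 6)/(h + 5)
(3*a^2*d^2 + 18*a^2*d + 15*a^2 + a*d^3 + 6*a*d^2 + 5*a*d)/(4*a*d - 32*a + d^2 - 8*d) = a*(3*a*d^2 + 18*a*d + 15*a + d^3 + 6*d^2 + 5*d)/(4*a*d - 32*a + d^2 - 8*d)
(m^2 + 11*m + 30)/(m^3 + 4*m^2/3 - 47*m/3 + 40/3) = 3*(m + 6)/(3*m^2 - 11*m + 8)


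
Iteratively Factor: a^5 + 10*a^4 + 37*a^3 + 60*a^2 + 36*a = (a + 2)*(a^4 + 8*a^3 + 21*a^2 + 18*a) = a*(a + 2)*(a^3 + 8*a^2 + 21*a + 18) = a*(a + 2)^2*(a^2 + 6*a + 9) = a*(a + 2)^2*(a + 3)*(a + 3)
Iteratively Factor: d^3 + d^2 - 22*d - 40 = (d + 4)*(d^2 - 3*d - 10) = (d - 5)*(d + 4)*(d + 2)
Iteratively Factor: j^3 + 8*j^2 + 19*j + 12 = (j + 4)*(j^2 + 4*j + 3) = (j + 1)*(j + 4)*(j + 3)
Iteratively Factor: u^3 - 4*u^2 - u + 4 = (u - 1)*(u^2 - 3*u - 4) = (u - 4)*(u - 1)*(u + 1)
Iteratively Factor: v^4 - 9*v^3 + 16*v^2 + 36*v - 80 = (v - 5)*(v^3 - 4*v^2 - 4*v + 16) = (v - 5)*(v - 4)*(v^2 - 4) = (v - 5)*(v - 4)*(v + 2)*(v - 2)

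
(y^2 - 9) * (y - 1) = y^3 - y^2 - 9*y + 9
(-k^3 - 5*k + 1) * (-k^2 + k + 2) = k^5 - k^4 + 3*k^3 - 6*k^2 - 9*k + 2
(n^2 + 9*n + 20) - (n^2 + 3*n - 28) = 6*n + 48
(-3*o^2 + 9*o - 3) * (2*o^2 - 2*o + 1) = -6*o^4 + 24*o^3 - 27*o^2 + 15*o - 3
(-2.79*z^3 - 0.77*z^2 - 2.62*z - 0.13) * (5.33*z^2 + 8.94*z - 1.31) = -14.8707*z^5 - 29.0467*z^4 - 17.1935*z^3 - 23.107*z^2 + 2.27*z + 0.1703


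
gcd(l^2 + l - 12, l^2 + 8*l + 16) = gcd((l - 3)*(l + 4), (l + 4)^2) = l + 4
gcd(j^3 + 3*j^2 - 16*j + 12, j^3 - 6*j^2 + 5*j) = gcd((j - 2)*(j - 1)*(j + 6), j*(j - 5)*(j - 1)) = j - 1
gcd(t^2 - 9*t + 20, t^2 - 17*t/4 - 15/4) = t - 5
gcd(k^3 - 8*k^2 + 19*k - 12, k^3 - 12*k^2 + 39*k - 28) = k^2 - 5*k + 4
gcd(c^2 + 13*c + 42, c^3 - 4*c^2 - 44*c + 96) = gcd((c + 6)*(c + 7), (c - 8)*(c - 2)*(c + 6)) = c + 6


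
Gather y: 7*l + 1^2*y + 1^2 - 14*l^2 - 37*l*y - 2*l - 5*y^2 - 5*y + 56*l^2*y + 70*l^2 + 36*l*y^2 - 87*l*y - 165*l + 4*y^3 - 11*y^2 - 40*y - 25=56*l^2 - 160*l + 4*y^3 + y^2*(36*l - 16) + y*(56*l^2 - 124*l - 44) - 24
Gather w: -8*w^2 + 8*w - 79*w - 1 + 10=-8*w^2 - 71*w + 9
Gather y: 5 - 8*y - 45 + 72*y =64*y - 40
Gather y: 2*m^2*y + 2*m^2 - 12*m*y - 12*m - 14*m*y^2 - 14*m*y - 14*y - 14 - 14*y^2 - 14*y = 2*m^2 - 12*m + y^2*(-14*m - 14) + y*(2*m^2 - 26*m - 28) - 14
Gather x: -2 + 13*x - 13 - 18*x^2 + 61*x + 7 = -18*x^2 + 74*x - 8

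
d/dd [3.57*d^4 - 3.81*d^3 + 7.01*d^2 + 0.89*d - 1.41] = 14.28*d^3 - 11.43*d^2 + 14.02*d + 0.89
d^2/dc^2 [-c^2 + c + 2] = -2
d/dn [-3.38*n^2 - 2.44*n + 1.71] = -6.76*n - 2.44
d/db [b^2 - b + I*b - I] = 2*b - 1 + I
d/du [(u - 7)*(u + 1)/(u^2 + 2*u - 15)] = 8*(u^2 - 2*u + 13)/(u^4 + 4*u^3 - 26*u^2 - 60*u + 225)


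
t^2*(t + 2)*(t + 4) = t^4 + 6*t^3 + 8*t^2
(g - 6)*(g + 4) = g^2 - 2*g - 24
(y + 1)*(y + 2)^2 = y^3 + 5*y^2 + 8*y + 4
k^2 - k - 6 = (k - 3)*(k + 2)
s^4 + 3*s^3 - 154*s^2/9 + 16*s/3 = s*(s - 8/3)*(s - 1/3)*(s + 6)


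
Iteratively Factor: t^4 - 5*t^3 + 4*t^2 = (t)*(t^3 - 5*t^2 + 4*t) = t^2*(t^2 - 5*t + 4) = t^2*(t - 1)*(t - 4)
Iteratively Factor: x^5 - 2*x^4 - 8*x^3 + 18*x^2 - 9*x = (x + 3)*(x^4 - 5*x^3 + 7*x^2 - 3*x) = (x - 3)*(x + 3)*(x^3 - 2*x^2 + x) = (x - 3)*(x - 1)*(x + 3)*(x^2 - x) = (x - 3)*(x - 1)^2*(x + 3)*(x)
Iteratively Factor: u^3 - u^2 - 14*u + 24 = (u + 4)*(u^2 - 5*u + 6) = (u - 2)*(u + 4)*(u - 3)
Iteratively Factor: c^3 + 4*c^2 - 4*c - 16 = (c + 4)*(c^2 - 4) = (c - 2)*(c + 4)*(c + 2)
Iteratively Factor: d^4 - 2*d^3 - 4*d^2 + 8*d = (d)*(d^3 - 2*d^2 - 4*d + 8) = d*(d - 2)*(d^2 - 4) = d*(d - 2)*(d + 2)*(d - 2)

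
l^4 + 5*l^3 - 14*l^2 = l^2*(l - 2)*(l + 7)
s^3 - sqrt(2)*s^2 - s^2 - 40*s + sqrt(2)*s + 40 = (s - 1)*(s - 5*sqrt(2))*(s + 4*sqrt(2))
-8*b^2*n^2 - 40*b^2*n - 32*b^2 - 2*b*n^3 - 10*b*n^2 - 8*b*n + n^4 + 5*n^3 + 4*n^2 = (-4*b + n)*(2*b + n)*(n + 1)*(n + 4)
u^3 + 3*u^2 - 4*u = u*(u - 1)*(u + 4)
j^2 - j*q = j*(j - q)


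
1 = 1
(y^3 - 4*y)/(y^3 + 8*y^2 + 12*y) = (y - 2)/(y + 6)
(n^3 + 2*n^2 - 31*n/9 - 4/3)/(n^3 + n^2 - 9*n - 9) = (n^2 - n - 4/9)/(n^2 - 2*n - 3)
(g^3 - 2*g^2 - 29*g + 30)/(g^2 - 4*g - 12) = (g^2 + 4*g - 5)/(g + 2)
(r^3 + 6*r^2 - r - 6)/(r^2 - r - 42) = (r^2 - 1)/(r - 7)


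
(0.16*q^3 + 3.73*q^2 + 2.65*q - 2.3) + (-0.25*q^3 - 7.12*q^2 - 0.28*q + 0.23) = -0.09*q^3 - 3.39*q^2 + 2.37*q - 2.07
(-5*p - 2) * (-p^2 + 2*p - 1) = 5*p^3 - 8*p^2 + p + 2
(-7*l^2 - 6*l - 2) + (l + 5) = -7*l^2 - 5*l + 3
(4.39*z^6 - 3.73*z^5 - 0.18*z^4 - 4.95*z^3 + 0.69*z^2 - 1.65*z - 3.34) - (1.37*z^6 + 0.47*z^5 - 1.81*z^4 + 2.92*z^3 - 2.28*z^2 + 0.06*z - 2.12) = 3.02*z^6 - 4.2*z^5 + 1.63*z^4 - 7.87*z^3 + 2.97*z^2 - 1.71*z - 1.22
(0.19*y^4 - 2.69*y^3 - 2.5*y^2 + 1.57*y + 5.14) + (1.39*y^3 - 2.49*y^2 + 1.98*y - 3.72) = 0.19*y^4 - 1.3*y^3 - 4.99*y^2 + 3.55*y + 1.42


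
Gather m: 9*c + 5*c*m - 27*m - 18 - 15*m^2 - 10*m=9*c - 15*m^2 + m*(5*c - 37) - 18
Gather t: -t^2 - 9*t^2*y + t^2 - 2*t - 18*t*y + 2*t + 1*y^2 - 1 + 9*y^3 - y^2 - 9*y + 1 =-9*t^2*y - 18*t*y + 9*y^3 - 9*y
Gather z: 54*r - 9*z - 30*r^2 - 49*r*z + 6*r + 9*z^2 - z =-30*r^2 + 60*r + 9*z^2 + z*(-49*r - 10)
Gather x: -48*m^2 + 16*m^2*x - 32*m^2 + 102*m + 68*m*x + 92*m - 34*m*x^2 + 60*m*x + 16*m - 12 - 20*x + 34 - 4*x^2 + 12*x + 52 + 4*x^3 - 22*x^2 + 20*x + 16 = -80*m^2 + 210*m + 4*x^3 + x^2*(-34*m - 26) + x*(16*m^2 + 128*m + 12) + 90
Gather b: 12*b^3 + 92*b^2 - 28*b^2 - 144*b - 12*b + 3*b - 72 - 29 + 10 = 12*b^3 + 64*b^2 - 153*b - 91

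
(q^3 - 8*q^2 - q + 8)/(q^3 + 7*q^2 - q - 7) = (q - 8)/(q + 7)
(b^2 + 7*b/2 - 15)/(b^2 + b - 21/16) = 8*(2*b^2 + 7*b - 30)/(16*b^2 + 16*b - 21)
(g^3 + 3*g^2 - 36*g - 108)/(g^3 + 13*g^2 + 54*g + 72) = (g - 6)/(g + 4)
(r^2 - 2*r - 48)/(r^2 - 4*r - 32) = (r + 6)/(r + 4)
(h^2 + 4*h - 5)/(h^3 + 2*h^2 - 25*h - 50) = (h - 1)/(h^2 - 3*h - 10)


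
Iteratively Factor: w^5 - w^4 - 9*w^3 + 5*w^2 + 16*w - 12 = (w + 2)*(w^4 - 3*w^3 - 3*w^2 + 11*w - 6) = (w + 2)^2*(w^3 - 5*w^2 + 7*w - 3) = (w - 3)*(w + 2)^2*(w^2 - 2*w + 1) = (w - 3)*(w - 1)*(w + 2)^2*(w - 1)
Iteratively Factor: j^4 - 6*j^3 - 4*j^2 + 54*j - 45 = (j - 1)*(j^3 - 5*j^2 - 9*j + 45) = (j - 1)*(j + 3)*(j^2 - 8*j + 15) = (j - 5)*(j - 1)*(j + 3)*(j - 3)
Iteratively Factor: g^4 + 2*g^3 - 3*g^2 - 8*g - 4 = (g + 1)*(g^3 + g^2 - 4*g - 4) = (g - 2)*(g + 1)*(g^2 + 3*g + 2) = (g - 2)*(g + 1)^2*(g + 2)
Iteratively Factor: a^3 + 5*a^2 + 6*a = (a + 3)*(a^2 + 2*a) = a*(a + 3)*(a + 2)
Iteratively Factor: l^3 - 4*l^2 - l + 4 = (l - 1)*(l^2 - 3*l - 4) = (l - 4)*(l - 1)*(l + 1)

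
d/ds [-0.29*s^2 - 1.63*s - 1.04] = -0.58*s - 1.63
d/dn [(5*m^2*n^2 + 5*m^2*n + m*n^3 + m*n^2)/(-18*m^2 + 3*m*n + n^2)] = m*(-n*(3*m + 2*n)*(5*m*n + 5*m + n^2 + n) + (-18*m^2 + 3*m*n + n^2)*(10*m*n + 5*m + 3*n^2 + 2*n))/(-18*m^2 + 3*m*n + n^2)^2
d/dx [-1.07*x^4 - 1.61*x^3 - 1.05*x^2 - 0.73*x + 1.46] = -4.28*x^3 - 4.83*x^2 - 2.1*x - 0.73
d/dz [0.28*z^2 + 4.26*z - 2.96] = 0.56*z + 4.26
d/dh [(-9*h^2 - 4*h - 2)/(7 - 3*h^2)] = 2*(-6*h^2 - 69*h - 14)/(9*h^4 - 42*h^2 + 49)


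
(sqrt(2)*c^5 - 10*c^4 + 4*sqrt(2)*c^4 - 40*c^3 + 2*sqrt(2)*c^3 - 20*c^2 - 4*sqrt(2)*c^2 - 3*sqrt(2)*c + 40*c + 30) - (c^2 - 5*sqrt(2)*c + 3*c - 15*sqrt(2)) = sqrt(2)*c^5 - 10*c^4 + 4*sqrt(2)*c^4 - 40*c^3 + 2*sqrt(2)*c^3 - 21*c^2 - 4*sqrt(2)*c^2 + 2*sqrt(2)*c + 37*c + 15*sqrt(2) + 30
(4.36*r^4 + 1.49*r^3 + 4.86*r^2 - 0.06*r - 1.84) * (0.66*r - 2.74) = 2.8776*r^5 - 10.963*r^4 - 0.875*r^3 - 13.356*r^2 - 1.05*r + 5.0416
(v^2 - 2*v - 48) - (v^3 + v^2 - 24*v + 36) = -v^3 + 22*v - 84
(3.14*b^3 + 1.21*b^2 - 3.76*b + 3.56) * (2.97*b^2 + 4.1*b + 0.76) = 9.3258*b^5 + 16.4677*b^4 - 3.8198*b^3 - 3.9232*b^2 + 11.7384*b + 2.7056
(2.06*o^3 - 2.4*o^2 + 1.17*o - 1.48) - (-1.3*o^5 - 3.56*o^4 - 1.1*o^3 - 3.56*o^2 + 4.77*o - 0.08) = 1.3*o^5 + 3.56*o^4 + 3.16*o^3 + 1.16*o^2 - 3.6*o - 1.4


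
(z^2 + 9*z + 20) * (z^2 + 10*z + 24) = z^4 + 19*z^3 + 134*z^2 + 416*z + 480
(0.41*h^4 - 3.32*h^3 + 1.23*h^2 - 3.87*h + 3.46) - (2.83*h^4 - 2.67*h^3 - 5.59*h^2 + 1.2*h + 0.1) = -2.42*h^4 - 0.65*h^3 + 6.82*h^2 - 5.07*h + 3.36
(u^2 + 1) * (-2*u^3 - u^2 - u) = -2*u^5 - u^4 - 3*u^3 - u^2 - u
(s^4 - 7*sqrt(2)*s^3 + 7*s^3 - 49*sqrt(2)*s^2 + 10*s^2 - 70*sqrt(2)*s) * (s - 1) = s^5 - 7*sqrt(2)*s^4 + 6*s^4 - 42*sqrt(2)*s^3 + 3*s^3 - 21*sqrt(2)*s^2 - 10*s^2 + 70*sqrt(2)*s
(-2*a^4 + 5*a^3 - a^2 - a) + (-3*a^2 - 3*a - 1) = -2*a^4 + 5*a^3 - 4*a^2 - 4*a - 1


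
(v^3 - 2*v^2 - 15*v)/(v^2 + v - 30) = v*(v + 3)/(v + 6)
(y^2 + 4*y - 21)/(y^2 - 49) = (y - 3)/(y - 7)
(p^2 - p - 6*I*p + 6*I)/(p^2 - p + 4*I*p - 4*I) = (p - 6*I)/(p + 4*I)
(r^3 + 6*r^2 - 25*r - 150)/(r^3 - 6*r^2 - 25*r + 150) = (r + 6)/(r - 6)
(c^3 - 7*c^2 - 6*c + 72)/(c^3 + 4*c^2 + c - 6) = (c^2 - 10*c + 24)/(c^2 + c - 2)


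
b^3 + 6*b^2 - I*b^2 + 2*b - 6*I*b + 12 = (b + 6)*(b - 2*I)*(b + I)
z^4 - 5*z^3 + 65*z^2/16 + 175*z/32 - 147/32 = (z - 7/2)*(z - 7/4)*(z - 3/4)*(z + 1)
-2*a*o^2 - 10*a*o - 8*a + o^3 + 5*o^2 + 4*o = (-2*a + o)*(o + 1)*(o + 4)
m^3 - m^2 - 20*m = m*(m - 5)*(m + 4)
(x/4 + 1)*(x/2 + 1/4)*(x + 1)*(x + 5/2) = x^4/8 + x^3 + 81*x^2/32 + 73*x/32 + 5/8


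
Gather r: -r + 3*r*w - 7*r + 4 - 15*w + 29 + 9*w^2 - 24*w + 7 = r*(3*w - 8) + 9*w^2 - 39*w + 40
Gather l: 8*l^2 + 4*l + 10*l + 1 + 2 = 8*l^2 + 14*l + 3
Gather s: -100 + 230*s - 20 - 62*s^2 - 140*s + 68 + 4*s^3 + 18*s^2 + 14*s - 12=4*s^3 - 44*s^2 + 104*s - 64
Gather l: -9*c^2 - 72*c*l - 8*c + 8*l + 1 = -9*c^2 - 8*c + l*(8 - 72*c) + 1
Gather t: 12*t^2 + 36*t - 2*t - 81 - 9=12*t^2 + 34*t - 90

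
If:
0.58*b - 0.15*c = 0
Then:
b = 0.258620689655172*c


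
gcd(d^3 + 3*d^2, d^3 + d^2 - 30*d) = d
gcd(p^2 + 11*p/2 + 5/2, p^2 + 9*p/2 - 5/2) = p + 5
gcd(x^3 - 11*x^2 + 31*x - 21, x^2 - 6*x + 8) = 1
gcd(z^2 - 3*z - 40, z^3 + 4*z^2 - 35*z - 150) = z + 5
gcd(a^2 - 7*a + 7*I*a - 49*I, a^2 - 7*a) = a - 7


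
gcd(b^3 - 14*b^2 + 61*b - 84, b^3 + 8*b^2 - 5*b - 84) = b - 3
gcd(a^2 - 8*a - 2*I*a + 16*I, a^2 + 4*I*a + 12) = a - 2*I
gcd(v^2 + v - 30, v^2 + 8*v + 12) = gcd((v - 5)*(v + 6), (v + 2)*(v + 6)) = v + 6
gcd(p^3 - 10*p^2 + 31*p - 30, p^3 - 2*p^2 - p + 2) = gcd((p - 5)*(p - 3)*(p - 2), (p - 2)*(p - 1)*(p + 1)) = p - 2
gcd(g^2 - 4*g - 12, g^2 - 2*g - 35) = 1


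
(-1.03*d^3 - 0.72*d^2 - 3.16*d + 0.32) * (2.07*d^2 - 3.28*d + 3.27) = -2.1321*d^5 + 1.888*d^4 - 7.5477*d^3 + 8.6728*d^2 - 11.3828*d + 1.0464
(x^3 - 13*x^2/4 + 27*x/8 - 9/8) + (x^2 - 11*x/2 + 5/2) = x^3 - 9*x^2/4 - 17*x/8 + 11/8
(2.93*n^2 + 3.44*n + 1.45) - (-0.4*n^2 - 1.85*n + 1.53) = 3.33*n^2 + 5.29*n - 0.0800000000000001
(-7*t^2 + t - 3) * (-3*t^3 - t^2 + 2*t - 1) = 21*t^5 + 4*t^4 - 6*t^3 + 12*t^2 - 7*t + 3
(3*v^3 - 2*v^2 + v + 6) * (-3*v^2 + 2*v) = -9*v^5 + 12*v^4 - 7*v^3 - 16*v^2 + 12*v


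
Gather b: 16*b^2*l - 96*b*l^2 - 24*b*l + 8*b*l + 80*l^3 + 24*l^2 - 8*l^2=16*b^2*l + b*(-96*l^2 - 16*l) + 80*l^3 + 16*l^2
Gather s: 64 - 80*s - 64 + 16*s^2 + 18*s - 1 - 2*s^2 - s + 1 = 14*s^2 - 63*s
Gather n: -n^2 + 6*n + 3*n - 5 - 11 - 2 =-n^2 + 9*n - 18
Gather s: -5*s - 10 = -5*s - 10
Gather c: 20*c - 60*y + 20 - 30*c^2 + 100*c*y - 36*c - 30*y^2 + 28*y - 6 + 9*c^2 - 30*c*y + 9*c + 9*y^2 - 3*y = -21*c^2 + c*(70*y - 7) - 21*y^2 - 35*y + 14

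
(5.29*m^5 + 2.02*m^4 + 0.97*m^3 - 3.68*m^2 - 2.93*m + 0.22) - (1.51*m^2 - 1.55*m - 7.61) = 5.29*m^5 + 2.02*m^4 + 0.97*m^3 - 5.19*m^2 - 1.38*m + 7.83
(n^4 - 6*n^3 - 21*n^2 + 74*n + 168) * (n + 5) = n^5 - n^4 - 51*n^3 - 31*n^2 + 538*n + 840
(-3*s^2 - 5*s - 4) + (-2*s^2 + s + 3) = -5*s^2 - 4*s - 1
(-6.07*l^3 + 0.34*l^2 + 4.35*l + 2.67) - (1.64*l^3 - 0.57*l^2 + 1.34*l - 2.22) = -7.71*l^3 + 0.91*l^2 + 3.01*l + 4.89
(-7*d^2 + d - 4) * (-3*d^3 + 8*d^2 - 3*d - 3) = 21*d^5 - 59*d^4 + 41*d^3 - 14*d^2 + 9*d + 12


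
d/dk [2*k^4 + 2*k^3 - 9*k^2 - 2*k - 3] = 8*k^3 + 6*k^2 - 18*k - 2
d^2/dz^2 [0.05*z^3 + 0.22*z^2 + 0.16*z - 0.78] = 0.3*z + 0.44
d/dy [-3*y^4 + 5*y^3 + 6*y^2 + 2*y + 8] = -12*y^3 + 15*y^2 + 12*y + 2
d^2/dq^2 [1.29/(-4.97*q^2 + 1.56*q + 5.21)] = (-63.728322*q^2 + 20.003256*q + 1.29*(9.94*q - 1.56)*(19.88*q - 3.12) + 66.805746)/(-4.97*q^2 + 1.56*q + 5.21)^3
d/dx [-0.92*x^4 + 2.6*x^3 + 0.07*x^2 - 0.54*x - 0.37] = -3.68*x^3 + 7.8*x^2 + 0.14*x - 0.54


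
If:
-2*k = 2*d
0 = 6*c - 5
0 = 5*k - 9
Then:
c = 5/6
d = -9/5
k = 9/5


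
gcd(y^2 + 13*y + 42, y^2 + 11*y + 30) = y + 6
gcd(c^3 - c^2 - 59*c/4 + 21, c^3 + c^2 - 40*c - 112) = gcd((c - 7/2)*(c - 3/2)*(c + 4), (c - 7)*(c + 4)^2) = c + 4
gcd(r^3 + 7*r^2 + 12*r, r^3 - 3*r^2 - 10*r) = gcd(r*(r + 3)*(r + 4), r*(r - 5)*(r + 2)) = r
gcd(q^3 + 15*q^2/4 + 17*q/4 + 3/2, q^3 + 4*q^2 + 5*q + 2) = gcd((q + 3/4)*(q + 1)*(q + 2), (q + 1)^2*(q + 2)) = q^2 + 3*q + 2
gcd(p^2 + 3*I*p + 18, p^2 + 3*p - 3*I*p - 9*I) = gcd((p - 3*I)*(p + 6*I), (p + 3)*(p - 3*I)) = p - 3*I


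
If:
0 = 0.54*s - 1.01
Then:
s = 1.87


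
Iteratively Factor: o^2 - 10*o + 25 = (o - 5)*(o - 5)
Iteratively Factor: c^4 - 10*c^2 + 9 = (c - 1)*(c^3 + c^2 - 9*c - 9) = (c - 3)*(c - 1)*(c^2 + 4*c + 3) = (c - 3)*(c - 1)*(c + 3)*(c + 1)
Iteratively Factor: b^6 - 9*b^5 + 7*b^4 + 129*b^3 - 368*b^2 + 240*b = (b - 3)*(b^5 - 6*b^4 - 11*b^3 + 96*b^2 - 80*b) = b*(b - 3)*(b^4 - 6*b^3 - 11*b^2 + 96*b - 80) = b*(b - 3)*(b - 1)*(b^3 - 5*b^2 - 16*b + 80) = b*(b - 4)*(b - 3)*(b - 1)*(b^2 - b - 20) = b*(b - 4)*(b - 3)*(b - 1)*(b + 4)*(b - 5)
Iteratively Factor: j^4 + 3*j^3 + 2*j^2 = (j + 1)*(j^3 + 2*j^2) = (j + 1)*(j + 2)*(j^2) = j*(j + 1)*(j + 2)*(j)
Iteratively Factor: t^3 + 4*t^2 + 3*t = (t)*(t^2 + 4*t + 3) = t*(t + 1)*(t + 3)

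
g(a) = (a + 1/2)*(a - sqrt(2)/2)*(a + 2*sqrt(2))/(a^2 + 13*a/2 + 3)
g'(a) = (-2*a - 13/2)*(a + 1/2)*(a - sqrt(2)/2)*(a + 2*sqrt(2))/(a^2 + 13*a/2 + 3)^2 + (a + 1/2)*(a - sqrt(2)/2)/(a^2 + 13*a/2 + 3) + (a + 1/2)*(a + 2*sqrt(2))/(a^2 + 13*a/2 + 3) + (a - sqrt(2)/2)*(a + 2*sqrt(2))/(a^2 + 13*a/2 + 3) = (a^2 + 12*a + 2 + 9*sqrt(2))/(a^2 + 12*a + 36)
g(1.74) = 0.61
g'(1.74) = 0.64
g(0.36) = -0.17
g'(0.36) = 0.47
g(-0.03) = -0.35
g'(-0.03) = 0.40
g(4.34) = 2.52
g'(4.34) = 0.80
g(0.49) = -0.11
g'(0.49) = 0.49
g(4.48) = 2.63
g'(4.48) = 0.81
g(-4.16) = 3.52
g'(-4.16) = -5.28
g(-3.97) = 2.63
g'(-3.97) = -4.16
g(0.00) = -0.33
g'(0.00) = 0.41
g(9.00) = 6.54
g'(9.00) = 0.91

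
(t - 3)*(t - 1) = t^2 - 4*t + 3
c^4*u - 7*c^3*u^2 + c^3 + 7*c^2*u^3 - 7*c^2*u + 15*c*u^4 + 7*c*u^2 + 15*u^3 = (c - 5*u)*(c - 3*u)*(c + u)*(c*u + 1)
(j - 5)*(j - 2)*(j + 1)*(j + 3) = j^4 - 3*j^3 - 15*j^2 + 19*j + 30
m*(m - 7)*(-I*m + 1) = -I*m^3 + m^2 + 7*I*m^2 - 7*m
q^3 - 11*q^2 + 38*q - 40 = (q - 5)*(q - 4)*(q - 2)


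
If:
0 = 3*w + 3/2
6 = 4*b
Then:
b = 3/2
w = -1/2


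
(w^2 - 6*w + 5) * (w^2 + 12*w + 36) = w^4 + 6*w^3 - 31*w^2 - 156*w + 180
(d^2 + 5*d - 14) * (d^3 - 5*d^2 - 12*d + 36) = d^5 - 51*d^3 + 46*d^2 + 348*d - 504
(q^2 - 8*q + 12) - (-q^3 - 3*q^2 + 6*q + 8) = q^3 + 4*q^2 - 14*q + 4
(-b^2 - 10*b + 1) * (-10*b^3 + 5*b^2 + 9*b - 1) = 10*b^5 + 95*b^4 - 69*b^3 - 84*b^2 + 19*b - 1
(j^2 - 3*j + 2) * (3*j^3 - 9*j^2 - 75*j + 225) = 3*j^5 - 18*j^4 - 42*j^3 + 432*j^2 - 825*j + 450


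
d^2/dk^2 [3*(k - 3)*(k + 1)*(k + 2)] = 18*k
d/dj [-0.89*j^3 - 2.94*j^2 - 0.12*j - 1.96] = -2.67*j^2 - 5.88*j - 0.12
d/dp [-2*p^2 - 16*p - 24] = -4*p - 16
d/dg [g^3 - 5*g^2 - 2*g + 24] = 3*g^2 - 10*g - 2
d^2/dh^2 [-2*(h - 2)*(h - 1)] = -4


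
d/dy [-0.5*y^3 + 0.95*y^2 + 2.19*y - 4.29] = -1.5*y^2 + 1.9*y + 2.19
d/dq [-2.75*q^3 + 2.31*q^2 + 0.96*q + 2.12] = -8.25*q^2 + 4.62*q + 0.96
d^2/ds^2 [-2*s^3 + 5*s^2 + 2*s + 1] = 10 - 12*s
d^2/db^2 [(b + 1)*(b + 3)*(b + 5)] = 6*b + 18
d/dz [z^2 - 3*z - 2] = 2*z - 3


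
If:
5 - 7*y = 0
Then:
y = 5/7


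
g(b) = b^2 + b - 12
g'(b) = 2*b + 1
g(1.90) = -6.49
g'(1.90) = 4.80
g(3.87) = 6.85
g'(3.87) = 8.74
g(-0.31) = -12.21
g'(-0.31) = 0.38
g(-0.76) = -12.18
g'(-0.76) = -0.52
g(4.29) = 10.69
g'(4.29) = 9.58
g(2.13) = -5.33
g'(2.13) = 5.26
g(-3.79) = -1.43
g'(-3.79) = -6.58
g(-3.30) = -4.41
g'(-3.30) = -5.60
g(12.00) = 144.00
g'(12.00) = 25.00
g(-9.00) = 60.00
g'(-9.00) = -17.00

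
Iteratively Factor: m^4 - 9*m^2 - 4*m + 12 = (m + 2)*(m^3 - 2*m^2 - 5*m + 6) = (m - 1)*(m + 2)*(m^2 - m - 6) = (m - 1)*(m + 2)^2*(m - 3)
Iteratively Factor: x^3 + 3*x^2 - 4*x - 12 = (x - 2)*(x^2 + 5*x + 6) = (x - 2)*(x + 2)*(x + 3)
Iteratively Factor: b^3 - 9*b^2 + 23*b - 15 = (b - 1)*(b^2 - 8*b + 15) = (b - 5)*(b - 1)*(b - 3)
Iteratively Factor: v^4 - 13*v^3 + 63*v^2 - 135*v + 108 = (v - 3)*(v^3 - 10*v^2 + 33*v - 36) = (v - 4)*(v - 3)*(v^2 - 6*v + 9) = (v - 4)*(v - 3)^2*(v - 3)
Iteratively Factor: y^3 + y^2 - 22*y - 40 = (y + 2)*(y^2 - y - 20) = (y + 2)*(y + 4)*(y - 5)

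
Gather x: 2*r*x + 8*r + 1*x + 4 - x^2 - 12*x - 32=8*r - x^2 + x*(2*r - 11) - 28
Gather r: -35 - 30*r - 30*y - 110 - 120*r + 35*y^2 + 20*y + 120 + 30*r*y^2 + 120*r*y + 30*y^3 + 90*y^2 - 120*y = r*(30*y^2 + 120*y - 150) + 30*y^3 + 125*y^2 - 130*y - 25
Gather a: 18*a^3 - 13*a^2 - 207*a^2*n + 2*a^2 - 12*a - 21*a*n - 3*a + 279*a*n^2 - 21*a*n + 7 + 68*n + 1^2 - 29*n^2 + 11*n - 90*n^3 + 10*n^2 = 18*a^3 + a^2*(-207*n - 11) + a*(279*n^2 - 42*n - 15) - 90*n^3 - 19*n^2 + 79*n + 8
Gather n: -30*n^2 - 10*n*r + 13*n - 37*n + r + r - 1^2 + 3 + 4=-30*n^2 + n*(-10*r - 24) + 2*r + 6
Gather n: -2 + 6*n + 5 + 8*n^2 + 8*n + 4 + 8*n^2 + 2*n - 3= 16*n^2 + 16*n + 4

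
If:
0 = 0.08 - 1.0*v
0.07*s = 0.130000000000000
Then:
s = 1.86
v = 0.08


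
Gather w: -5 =-5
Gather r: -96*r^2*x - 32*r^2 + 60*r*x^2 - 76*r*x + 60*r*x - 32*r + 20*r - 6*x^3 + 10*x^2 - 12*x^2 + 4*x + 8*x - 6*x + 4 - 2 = r^2*(-96*x - 32) + r*(60*x^2 - 16*x - 12) - 6*x^3 - 2*x^2 + 6*x + 2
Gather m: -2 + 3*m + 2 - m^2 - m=-m^2 + 2*m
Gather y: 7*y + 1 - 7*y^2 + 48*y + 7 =-7*y^2 + 55*y + 8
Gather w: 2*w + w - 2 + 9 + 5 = 3*w + 12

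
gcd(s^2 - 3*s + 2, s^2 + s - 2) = s - 1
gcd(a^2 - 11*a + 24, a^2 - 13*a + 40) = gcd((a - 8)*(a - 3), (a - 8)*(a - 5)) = a - 8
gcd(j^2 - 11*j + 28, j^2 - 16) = j - 4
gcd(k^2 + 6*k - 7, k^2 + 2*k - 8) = 1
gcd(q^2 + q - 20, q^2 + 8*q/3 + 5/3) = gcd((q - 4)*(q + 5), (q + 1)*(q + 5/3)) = 1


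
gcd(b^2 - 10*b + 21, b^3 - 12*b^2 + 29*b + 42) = b - 7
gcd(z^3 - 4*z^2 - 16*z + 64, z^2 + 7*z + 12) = z + 4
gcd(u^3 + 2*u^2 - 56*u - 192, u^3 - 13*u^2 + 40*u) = u - 8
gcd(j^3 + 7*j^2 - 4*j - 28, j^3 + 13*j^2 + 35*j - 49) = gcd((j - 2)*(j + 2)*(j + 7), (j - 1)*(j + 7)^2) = j + 7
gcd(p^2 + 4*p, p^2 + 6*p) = p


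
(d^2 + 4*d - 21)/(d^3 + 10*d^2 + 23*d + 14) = (d - 3)/(d^2 + 3*d + 2)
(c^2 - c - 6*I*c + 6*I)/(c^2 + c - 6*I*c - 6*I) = (c - 1)/(c + 1)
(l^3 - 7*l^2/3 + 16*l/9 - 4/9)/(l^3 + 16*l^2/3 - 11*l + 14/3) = (l - 2/3)/(l + 7)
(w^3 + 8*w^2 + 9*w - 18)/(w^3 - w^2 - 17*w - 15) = (w^2 + 5*w - 6)/(w^2 - 4*w - 5)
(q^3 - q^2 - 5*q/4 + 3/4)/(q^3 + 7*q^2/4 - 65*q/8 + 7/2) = 2*(2*q^2 - q - 3)/(4*q^2 + 9*q - 28)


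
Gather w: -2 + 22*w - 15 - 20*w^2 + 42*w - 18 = -20*w^2 + 64*w - 35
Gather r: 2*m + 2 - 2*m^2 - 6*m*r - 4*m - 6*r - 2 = -2*m^2 - 2*m + r*(-6*m - 6)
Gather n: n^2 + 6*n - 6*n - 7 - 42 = n^2 - 49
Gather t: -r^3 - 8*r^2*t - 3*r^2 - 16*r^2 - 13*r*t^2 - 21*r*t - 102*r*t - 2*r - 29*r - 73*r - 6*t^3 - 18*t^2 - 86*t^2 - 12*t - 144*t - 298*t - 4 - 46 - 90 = -r^3 - 19*r^2 - 104*r - 6*t^3 + t^2*(-13*r - 104) + t*(-8*r^2 - 123*r - 454) - 140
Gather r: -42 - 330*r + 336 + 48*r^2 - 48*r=48*r^2 - 378*r + 294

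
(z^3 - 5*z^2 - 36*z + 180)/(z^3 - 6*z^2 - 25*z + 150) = (z + 6)/(z + 5)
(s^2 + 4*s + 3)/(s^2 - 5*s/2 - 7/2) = 2*(s + 3)/(2*s - 7)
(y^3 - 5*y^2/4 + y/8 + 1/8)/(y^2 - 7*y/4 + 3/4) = (8*y^2 - 2*y - 1)/(2*(4*y - 3))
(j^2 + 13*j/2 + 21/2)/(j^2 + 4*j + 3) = (j + 7/2)/(j + 1)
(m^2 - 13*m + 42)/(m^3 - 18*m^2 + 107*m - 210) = 1/(m - 5)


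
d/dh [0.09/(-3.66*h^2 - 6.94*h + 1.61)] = (0.6588*h + 0.6246)/(3.66*h^2 + 6.94*h - 1.61)^2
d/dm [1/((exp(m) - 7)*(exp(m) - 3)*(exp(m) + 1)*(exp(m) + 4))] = (-4*exp(3*m) + 15*exp(2*m) + 50*exp(m) - 65)*exp(m)/(exp(8*m) - 10*exp(7*m) - 25*exp(6*m) + 380*exp(5*m) + 143*exp(4*m) - 4090*exp(3*m) + 25*exp(2*m) + 10920*exp(m) + 7056)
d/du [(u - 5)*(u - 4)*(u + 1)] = 3*u^2 - 16*u + 11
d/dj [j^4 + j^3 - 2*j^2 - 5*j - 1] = 4*j^3 + 3*j^2 - 4*j - 5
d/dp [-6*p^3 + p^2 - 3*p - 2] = -18*p^2 + 2*p - 3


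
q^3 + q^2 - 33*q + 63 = (q - 3)^2*(q + 7)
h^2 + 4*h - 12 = (h - 2)*(h + 6)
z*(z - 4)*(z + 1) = z^3 - 3*z^2 - 4*z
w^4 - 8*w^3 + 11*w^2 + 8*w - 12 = (w - 6)*(w - 2)*(w - 1)*(w + 1)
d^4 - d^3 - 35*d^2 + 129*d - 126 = (d - 3)^2*(d - 2)*(d + 7)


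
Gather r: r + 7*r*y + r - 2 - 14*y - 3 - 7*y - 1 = r*(7*y + 2) - 21*y - 6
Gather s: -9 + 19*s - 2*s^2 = -2*s^2 + 19*s - 9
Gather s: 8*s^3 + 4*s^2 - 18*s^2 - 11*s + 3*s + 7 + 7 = 8*s^3 - 14*s^2 - 8*s + 14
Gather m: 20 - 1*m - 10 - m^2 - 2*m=-m^2 - 3*m + 10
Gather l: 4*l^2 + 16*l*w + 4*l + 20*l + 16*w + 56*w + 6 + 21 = 4*l^2 + l*(16*w + 24) + 72*w + 27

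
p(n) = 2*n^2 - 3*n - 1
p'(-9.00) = -39.00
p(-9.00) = 188.00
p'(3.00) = 9.00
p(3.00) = 8.00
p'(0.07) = -2.72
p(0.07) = -1.20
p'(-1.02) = -7.08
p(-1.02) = 4.14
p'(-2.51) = -13.04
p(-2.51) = 19.13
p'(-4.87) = -22.48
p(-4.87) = 61.04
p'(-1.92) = -10.68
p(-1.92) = 12.13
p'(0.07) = -2.72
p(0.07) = -1.20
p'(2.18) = 5.72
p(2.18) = 1.96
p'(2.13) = 5.52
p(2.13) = 1.68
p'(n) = 4*n - 3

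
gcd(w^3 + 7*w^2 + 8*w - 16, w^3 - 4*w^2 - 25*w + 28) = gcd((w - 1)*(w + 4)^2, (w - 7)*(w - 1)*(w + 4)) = w^2 + 3*w - 4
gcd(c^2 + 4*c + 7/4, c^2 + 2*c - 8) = 1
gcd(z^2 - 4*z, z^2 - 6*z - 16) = 1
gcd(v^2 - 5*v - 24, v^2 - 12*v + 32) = v - 8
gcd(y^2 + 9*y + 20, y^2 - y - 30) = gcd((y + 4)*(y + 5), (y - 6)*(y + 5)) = y + 5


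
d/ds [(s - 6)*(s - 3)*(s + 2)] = s*(3*s - 14)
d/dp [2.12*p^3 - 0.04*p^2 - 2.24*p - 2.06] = 6.36*p^2 - 0.08*p - 2.24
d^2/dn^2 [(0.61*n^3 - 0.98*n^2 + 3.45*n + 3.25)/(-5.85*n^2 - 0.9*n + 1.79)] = (-2.8421709430404e-14*n^5 - 260.21808*n^3 - 599.87007*n^2 - 331.154556*n - 78.165614)/(200.201625*n^6 + 92.40075*n^5 - 169.559325*n^4 - 55.8171*n^3 + 51.882255*n^2 + 8.65107*n - 5.735339)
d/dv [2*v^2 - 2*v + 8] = 4*v - 2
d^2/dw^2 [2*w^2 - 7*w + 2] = 4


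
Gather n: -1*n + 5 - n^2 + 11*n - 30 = -n^2 + 10*n - 25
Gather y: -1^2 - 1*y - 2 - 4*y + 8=5 - 5*y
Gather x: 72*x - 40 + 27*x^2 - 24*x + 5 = 27*x^2 + 48*x - 35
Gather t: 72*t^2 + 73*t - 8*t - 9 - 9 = 72*t^2 + 65*t - 18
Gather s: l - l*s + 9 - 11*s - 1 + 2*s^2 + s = l + 2*s^2 + s*(-l - 10) + 8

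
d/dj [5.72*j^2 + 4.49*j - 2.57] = 11.44*j + 4.49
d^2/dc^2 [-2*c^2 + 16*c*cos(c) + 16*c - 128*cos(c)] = -16*c*cos(c) - 32*sin(c) + 128*cos(c) - 4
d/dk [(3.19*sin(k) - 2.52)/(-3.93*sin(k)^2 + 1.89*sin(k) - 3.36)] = (12.5367*sin(k)^2 - 19.8072*sin(k) - 5.9556)*cos(k)/(15.4449*sin(k)^4 - 14.8554*sin(k)^3 + 29.9817*sin(k)^2 - 12.7008*sin(k) + 11.2896)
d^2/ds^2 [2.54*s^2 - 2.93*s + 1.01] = 5.08000000000000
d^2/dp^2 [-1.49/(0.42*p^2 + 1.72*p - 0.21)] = (0.525672*p^2 + 2.152752*p - 1.49*(0.84*p + 1.72)*(1.68*p + 3.44) - 0.262836)/(0.42*p^2 + 1.72*p - 0.21)^3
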